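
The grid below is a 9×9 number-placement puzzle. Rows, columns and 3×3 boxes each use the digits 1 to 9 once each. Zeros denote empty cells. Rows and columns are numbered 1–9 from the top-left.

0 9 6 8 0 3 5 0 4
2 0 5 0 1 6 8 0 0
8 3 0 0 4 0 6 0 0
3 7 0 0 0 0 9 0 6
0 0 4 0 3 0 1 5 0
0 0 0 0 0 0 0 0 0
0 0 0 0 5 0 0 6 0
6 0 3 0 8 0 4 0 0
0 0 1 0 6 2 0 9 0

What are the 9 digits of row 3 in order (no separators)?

R2C2 = 4: row 2 has {1,2,5,6,8}; col 2 has {3,7,9}; box has {2,3,5,6,8,9} → only 4 remains.
R3C3 = 7: row 3 has {3,4,6,8}; col 3 has {1,3,4,5,6}; box has {2,3,4,5,6,8,9} → only 7 remains.
R4C5 = 2: row 4 has {3,6,7,9}; col 5 has {1,3,4,5,6,8}; box has {3} → only 2 remains.
R5C1 = 9: row 5 has {1,3,4,5}; col 1 has {2,3,6,8}; box has {3,4,7} → only 9 remains.
R1C1 = 1: row 1 has {3,4,5,6,8,9}; col 1 has {2,3,6,8,9}; box has {2,3,4,5,6,7,8,9} → only 1 remains.
R1C5 = 7: row 1 has {1,3,4,5,6,8,9}; col 5 has {1,2,3,4,5,6,8}; box has {1,3,4,6,8} → only 7 remains.
R1C8 = 2: row 1 has {1,3,4,5,6,7,8,9}; col 8 has {5,6,9}; box has {4,5,6,8} → only 2 remains.
R2C4 = 9: row 2 has {1,2,4,5,6,8}; col 4 has {8}; box has {1,3,4,6,7,8} → only 9 remains.
R3C6 = 5: row 3 has {3,4,6,7,8}; col 6 has {2,3,6}; box has {1,3,4,6,7,8,9} → only 5 remains.
R3C8 = 1: row 3 has {3,4,5,6,7,8}; col 8 has {2,5,6,9}; box has {2,4,5,6,8} → only 1 remains.
R3C9 = 9: row 3 has {1,3,4,5,6,7,8}; col 9 has {4,6}; box has {1,2,4,5,6,8} → only 9 remains.
R4C3 = 8: row 4 has {2,3,6,7,9}; col 3 has {1,3,4,5,6,7}; box has {3,4,7,9} → only 8 remains.
R4C8 = 4: row 4 has {2,3,6,7,8,9}; col 8 has {1,2,5,6,9}; box has {1,5,6,9} → only 4 remains.
R6C1 = 5: row 6 has {}; col 1 has {1,2,3,6,8,9}; box has {3,4,7,8,9} → only 5 remains.
R6C3 = 2: row 6 has {5}; col 3 has {1,3,4,5,6,7,8}; box has {3,4,5,7,8,9} → only 2 remains.
R6C5 = 9: row 6 has {2,5}; col 5 has {1,2,3,4,5,6,7,8}; box has {2,3} → only 9 remains.
R7C3 = 9: row 7 has {5,6}; col 3 has {1,2,3,4,5,6,7,8}; box has {1,3,6} → only 9 remains.
R8C8 = 7: row 8 has {3,4,6,8}; col 8 has {1,2,4,5,6,9}; box has {4,6,9} → only 7 remains.
R9C7 = 3: row 9 has {1,2,6,9}; col 7 has {1,4,5,6,8,9}; box has {4,6,7,9} → only 3 remains.
R2C8 = 3: row 2 has {1,2,4,5,6,8,9}; col 8 has {1,2,4,5,6,7,9}; box has {1,2,4,5,6,8,9} → only 3 remains.
R2C9 = 7: row 2 has {1,2,3,4,5,6,8,9}; col 9 has {4,6,9}; box has {1,2,3,4,5,6,8,9} → only 7 remains.
R3C4 = 2: row 3 has {1,3,4,5,6,7,8,9}; col 4 has {8,9}; box has {1,3,4,5,6,7,8,9} → only 2 remains.

837245619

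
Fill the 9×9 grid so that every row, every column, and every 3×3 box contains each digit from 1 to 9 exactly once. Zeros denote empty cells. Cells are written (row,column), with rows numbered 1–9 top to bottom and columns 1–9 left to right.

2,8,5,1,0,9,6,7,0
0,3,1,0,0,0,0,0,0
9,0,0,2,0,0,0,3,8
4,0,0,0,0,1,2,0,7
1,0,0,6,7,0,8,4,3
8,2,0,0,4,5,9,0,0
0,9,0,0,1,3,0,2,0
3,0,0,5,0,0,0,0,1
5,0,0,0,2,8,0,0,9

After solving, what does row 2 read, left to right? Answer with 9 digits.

731864592

(1,5) = 3 (sole candidate).
(1,9) = 4 (sole candidate).
(2,7) = 5: row 2 has {1,3}; col 7 has {2,6,8,9}; box has {3,4,6,7,8} → only 5 remains.
(2,8) = 9: row 2 has {1,3,5}; col 8 has {2,3,4,7}; box has {3,4,5,6,7,8} → only 9 remains.
(2,9) = 2: row 2 has {1,3,5,9}; col 9 has {1,3,4,7,8,9}; box has {3,4,5,6,7,8,9} → only 2 remains.
(3,7) = 1 (sole candidate).
(5,2) = 5 (sole candidate).
(5,3) = 9 (sole candidate).
(5,6) = 2 (sole candidate).
(6,4) = 3 (sole candidate).
(6,9) = 6 (sole candidate).
(7,9) = 5 (sole candidate).
(9,8) = 6 (sole candidate).
(4,2) = 6 (sole candidate).
(4,3) = 3 (sole candidate).
(4,8) = 5 (sole candidate).
(6,3) = 7 (sole candidate).
(6,8) = 1 (sole candidate).
(8,8) = 8 (sole candidate).
(9,3) = 4 (sole candidate).
(9,4) = 7 (sole candidate).
(9,7) = 3 (sole candidate).
(3,3) = 6 (sole candidate).
(3,5) = 5 (sole candidate).
(7,3) = 8 (sole candidate).
(7,4) = 4 (sole candidate).
(7,7) = 7 (sole candidate).
(8,2) = 7 (sole candidate).
(8,3) = 2 (sole candidate).
(8,6) = 6 (sole candidate).
(8,7) = 4 (sole candidate).
(9,2) = 1 (sole candidate).
(2,1) = 7: row 2 has {1,2,3,5,9}; col 1 has {1,2,3,4,5,8,9}; box has {1,2,3,5,6,8,9} → only 7 remains.
(2,4) = 8: row 2 has {1,2,3,5,7,9}; col 4 has {1,2,3,4,5,6,7}; box has {1,2,3,5,9} → only 8 remains.
(2,5) = 6: row 2 has {1,2,3,5,7,8,9}; col 5 has {1,2,3,4,5,7}; box has {1,2,3,5,8,9} → only 6 remains.
(2,6) = 4: row 2 has {1,2,3,5,6,7,8,9}; col 6 has {1,2,3,5,6,8,9}; box has {1,2,3,5,6,8,9} → only 4 remains.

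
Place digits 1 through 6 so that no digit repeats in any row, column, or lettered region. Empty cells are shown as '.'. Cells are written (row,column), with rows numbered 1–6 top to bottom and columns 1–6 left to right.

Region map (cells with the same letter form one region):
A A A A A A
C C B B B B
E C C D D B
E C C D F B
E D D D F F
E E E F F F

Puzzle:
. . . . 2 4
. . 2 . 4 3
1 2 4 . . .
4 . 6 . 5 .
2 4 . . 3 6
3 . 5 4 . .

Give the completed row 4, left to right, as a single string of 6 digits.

436251

(2,1) = 5: row 2 has {2,3,4}; col 1 has {1,2,3,4}; region has {2,4,6} → only 5 remains.
(2,2) = 1: row 2 has {2,3,4,5}; col 2 has {2,4}; region has {2,4,5,6} → only 1 remains.
(2,4) = 6: row 2 has {1,2,3,4,5}; col 4 has {4}; region has {2,3,4} → only 6 remains.
(3,5) = 6: row 3 has {1,2,4}; col 5 has {2,3,4,5}; region has {4} → only 6 remains.
(3,6) = 5: row 3 has {1,2,4,6}; col 6 has {3,4,6}; region has {2,3,4,6} → only 5 remains.
(4,2) = 3: row 4 has {4,5,6}; col 2 has {1,2,4}; region has {1,2,4,5,6} → only 3 remains.
(4,6) = 1: row 4 has {3,4,5,6}; col 6 has {3,4,5,6}; region has {2,3,4,5,6} → only 1 remains.
(5,3) = 1: row 5 has {2,3,4,6}; col 3 has {2,4,5,6}; region has {4,6} → only 1 remains.
(5,4) = 5: row 5 has {1,2,3,4,6}; col 4 has {4,6}; region has {1,4,6} → only 5 remains.
(6,2) = 6: row 6 has {3,4,5}; col 2 has {1,2,3,4}; region has {1,2,3,4,5} → only 6 remains.
(6,5) = 1: row 6 has {3,4,5,6}; col 5 has {2,3,4,5,6}; region has {3,4,5,6} → only 1 remains.
(6,6) = 2: row 6 has {1,3,4,5,6}; col 6 has {1,3,4,5,6}; region has {1,3,4,5,6} → only 2 remains.
(1,1) = 6: row 1 has {2,4}; col 1 has {1,2,3,4,5}; region has {2,4} → only 6 remains.
(1,2) = 5: row 1 has {2,4,6}; col 2 has {1,2,3,4,6}; region has {2,4,6} → only 5 remains.
(1,3) = 3: row 1 has {2,4,5,6}; col 3 has {1,2,4,5,6}; region has {2,4,5,6} → only 3 remains.
(1,4) = 1: row 1 has {2,3,4,5,6}; col 4 has {4,5,6}; region has {2,3,4,5,6} → only 1 remains.
(3,4) = 3: row 3 has {1,2,4,5,6}; col 4 has {1,4,5,6}; region has {1,4,5,6} → only 3 remains.
(4,4) = 2: row 4 has {1,3,4,5,6}; col 4 has {1,3,4,5,6}; region has {1,3,4,5,6} → only 2 remains.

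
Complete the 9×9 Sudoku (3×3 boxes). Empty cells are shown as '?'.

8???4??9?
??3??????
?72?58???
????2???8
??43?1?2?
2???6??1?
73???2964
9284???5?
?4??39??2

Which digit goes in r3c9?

r3c4 = 9: in row 3, 9 can only go here (every other open cell in that row sees a 9).
r2c2 = 9: in row 2, 9 can only go here (every other open cell in that row sees a 9).
r4c3 = 9: in row 4, 9 can only go here (every other open cell in that row sees a 9).
r6c9 = 9: in row 6, 9 can only go here (every other open cell in that row sees a 9).
r5c5 = 9: in row 5, 9 can only go here (every other open cell in that row sees a 9).
r5c2 = 8: in row 5, 8 can only go here (every other open cell in that row sees an 8).
r6c2 = 5: row 6 has {1,2,6,9}; col 2 has {2,3,4,7,8,9}; box has {2,4,8,9} → only 5 remains.
r6c3 = 7: row 6 has {1,2,5,6,9}; col 3 has {2,3,4,8,9}; box has {2,4,5,8,9} → only 7 remains.
r6c4 = 8: row 6 has {1,2,5,6,7,9}; col 4 has {3,4,9}; box has {1,2,3,6,9} → only 8 remains.
r6c6 = 4: row 6 has {1,2,5,6,7,8,9}; col 6 has {1,2,8,9}; box has {1,2,3,6,8,9} → only 4 remains.
r6c7 = 3: row 6 has {1,2,4,5,6,7,8,9}; col 7 has {9}; box has {1,2,8,9} → only 3 remains.
r5c1 = 6: row 5 has {1,2,3,4,8,9}; col 1 has {2,7,8,9}; box has {2,4,5,7,8,9} → only 6 remains.
r4c2 = 1: row 4 has {2,8,9}; col 2 has {2,3,4,5,7,8,9}; box has {2,4,5,6,7,8,9} → only 1 remains.
r1c2 = 6: row 1 has {4,8,9}; col 2 has {1,2,3,4,5,7,8,9}; box has {2,3,7,8,9} → only 6 remains.
r4c1 = 3: row 4 has {1,2,8,9}; col 1 has {2,6,7,8,9}; box has {1,2,4,5,6,7,8,9} → only 3 remains.
r4c7 = 6: in row 4, 6 can only go here (every other open cell in that row sees a 6).
r3c9 = 6: in row 3, 6 can only go here (every other open cell in that row sees a 6).

6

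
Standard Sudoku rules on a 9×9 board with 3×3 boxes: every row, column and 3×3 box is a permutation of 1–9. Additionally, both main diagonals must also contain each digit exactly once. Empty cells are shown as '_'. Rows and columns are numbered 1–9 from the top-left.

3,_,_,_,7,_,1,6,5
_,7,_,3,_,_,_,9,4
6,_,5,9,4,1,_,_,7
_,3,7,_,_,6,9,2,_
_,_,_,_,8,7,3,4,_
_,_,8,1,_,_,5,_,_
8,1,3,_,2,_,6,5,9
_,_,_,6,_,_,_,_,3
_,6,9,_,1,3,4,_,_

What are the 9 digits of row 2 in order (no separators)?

271365894

row 3, column 7 = 2 (sole candidate).
row 4, column 4 = 4 (sole candidate).
row 4, column 5 = 5 (sole candidate).
row 5, column 4 = 2 (sole candidate).
row 6, column 6 = 9 (sole candidate).
row 6, column 8 = 7 (sole candidate).
row 6, column 9 = 6 (sole candidate).
row 7, column 4 = 7 (sole candidate).
row 7, column 6 = 4 (sole candidate).
row 8, column 2 = 4 (sole candidate).
row 8, column 3 = 2 (sole candidate).
row 8, column 5 = 9 (sole candidate).
row 8, column 8 = 1 (sole candidate).
row 9, column 1 = 7 (sole candidate).
row 9, column 8 = 8 (sole candidate).
row 9, column 9 = 2 (sole candidate).
row 1, column 3 = 4 (sole candidate).
row 1, column 4 = 8 (sole candidate).
row 1, column 6 = 2 (sole candidate).
row 2, column 3 = 1: row 2 has {3,4,7,9}; col 3 has {2,3,4,5,7,8,9}; box has {3,4,5,6,7} → only 1 remains.
row 2, column 5 = 6: row 2 has {1,3,4,7,9}; col 5 has {1,2,4,5,7,8,9}; box has {1,2,3,4,7,8,9} → only 6 remains.
row 2, column 6 = 5: row 2 has {1,3,4,6,7,9}; col 6 has {1,2,3,4,6,7,9}; box has {1,2,3,4,6,7,8,9} → only 5 remains.
row 2, column 7 = 8: row 2 has {1,3,4,5,6,7,9}; col 7 has {1,2,3,4,5,6,9}; box has {1,2,4,5,6,7,9} → only 8 remains.
row 3, column 2 = 8 (sole candidate).
row 3, column 8 = 3 (sole candidate).
row 4, column 1 = 1 (sole candidate).
row 4, column 9 = 8 (sole candidate).
row 5, column 3 = 6 (sole candidate).
row 5, column 9 = 1 (sole candidate).
row 6, column 2 = 2 (sole candidate).
row 6, column 5 = 3 (sole candidate).
row 8, column 1 = 5 (sole candidate).
row 8, column 6 = 8 (sole candidate).
row 8, column 7 = 7 (sole candidate).
row 9, column 4 = 5 (sole candidate).
row 1, column 2 = 9 (sole candidate).
row 2, column 1 = 2: row 2 has {1,3,4,5,6,7,8,9}; col 1 has {1,3,5,6,7,8}; box has {1,3,4,5,6,7,8,9} → only 2 remains.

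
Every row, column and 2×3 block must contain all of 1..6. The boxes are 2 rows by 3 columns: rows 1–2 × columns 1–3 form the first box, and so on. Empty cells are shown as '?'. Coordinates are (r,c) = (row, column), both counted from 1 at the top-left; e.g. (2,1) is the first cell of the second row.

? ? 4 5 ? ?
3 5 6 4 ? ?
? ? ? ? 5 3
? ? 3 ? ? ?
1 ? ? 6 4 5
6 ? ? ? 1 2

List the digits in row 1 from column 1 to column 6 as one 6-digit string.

(1,1) = 2: row 1 has {4,5}; col 1 has {1,3,6}; box has {3,4,5,6} → only 2 remains.
(1,2) = 1: row 1 has {2,4,5}; col 2 has {5}; box has {2,3,4,5,6} → only 1 remains.
(1,6) = 6: row 1 has {1,2,4,5}; col 6 has {2,3,5}; box has {4,5} → only 6 remains.
(2,5) = 2: row 2 has {3,4,5,6}; col 5 has {1,4,5}; box has {4,5,6} → only 2 remains.
(2,6) = 1: row 2 has {2,3,4,5,6}; col 6 has {2,3,5,6}; box has {2,4,5,6} → only 1 remains.
(3,1) = 4: row 3 has {3,5}; col 1 has {1,2,3,6}; box has {3} → only 4 remains.
(4,1) = 5: row 4 has {3}; col 1 has {1,2,3,4,6}; box has {3,4} → only 5 remains.
(4,5) = 6: row 4 has {3,5}; col 5 has {1,2,4,5}; box has {3,5} → only 6 remains.
(4,6) = 4: row 4 has {3,5,6}; col 6 has {1,2,3,5,6}; box has {3,5,6} → only 4 remains.
(5,3) = 2: row 5 has {1,4,5,6}; col 3 has {3,4,6}; box has {1,6} → only 2 remains.
(6,3) = 5: row 6 has {1,2,6}; col 3 has {2,3,4,6}; box has {1,2,6} → only 5 remains.
(6,4) = 3: row 6 has {1,2,5,6}; col 4 has {4,5,6}; box has {1,2,4,5,6} → only 3 remains.
(1,5) = 3: row 1 has {1,2,4,5,6}; col 5 has {1,2,4,5,6}; box has {1,2,4,5,6} → only 3 remains.

214536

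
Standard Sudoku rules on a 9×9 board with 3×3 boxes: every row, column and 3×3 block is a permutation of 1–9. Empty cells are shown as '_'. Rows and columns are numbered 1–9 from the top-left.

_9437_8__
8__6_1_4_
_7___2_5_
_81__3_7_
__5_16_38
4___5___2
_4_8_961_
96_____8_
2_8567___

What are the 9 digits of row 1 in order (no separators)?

194375826

r1c6 = 5: row 1 has {3,4,7,8,9}; col 6 has {1,2,3,6,7,9}; box has {1,2,3,6,7} → only 5 remains.
r2c5 = 9: row 2 has {1,4,6,8}; col 5 has {1,5,6,7}; box has {1,2,3,5,6,7} → only 9 remains.
r3c4 = 4: row 3 has {2,5,7}; col 4 has {3,5,6,8}; box has {1,2,3,5,6,7,9} → only 4 remains.
r3c5 = 8: row 3 has {2,4,5,7}; col 5 has {1,5,6,7,9}; box has {1,2,3,4,5,6,7,9} → only 8 remains.
r4c1 = 6: row 4 has {1,3,7,8}; col 1 has {2,4,8,9}; box has {1,4,5,8} → only 6 remains.
r5c1 = 7: row 5 has {1,3,5,6,8}; col 1 has {2,4,6,8,9}; box has {1,4,5,6,8} → only 7 remains.
r5c2 = 2: row 5 has {1,3,5,6,7,8}; col 2 has {4,6,7,8,9}; box has {1,4,5,6,7,8} → only 2 remains.
r5c4 = 9: row 5 has {1,2,3,5,6,7,8}; col 4 has {3,4,5,6,8}; box has {1,3,5,6} → only 9 remains.
r5c7 = 4: row 5 has {1,2,3,5,6,7,8,9}; col 7 has {6,8}; box has {2,3,7,8} → only 4 remains.
r6c2 = 3: row 6 has {2,4,5}; col 2 has {2,4,6,7,8,9}; box has {1,2,4,5,6,7,8} → only 3 remains.
r6c3 = 9: row 6 has {2,3,4,5}; col 3 has {1,4,5,8}; box has {1,2,3,4,5,6,7,8} → only 9 remains.
r6c4 = 7: row 6 has {2,3,4,5,9}; col 4 has {3,4,5,6,8,9}; box has {1,3,5,6,9} → only 7 remains.
r6c6 = 8: row 6 has {2,3,4,5,7,9}; col 6 has {1,2,3,5,6,7,9}; box has {1,3,5,6,7,9} → only 8 remains.
r6c7 = 1: row 6 has {2,3,4,5,7,8,9}; col 7 has {4,6,8}; box has {2,3,4,7,8} → only 1 remains.
r6c8 = 6: row 6 has {1,2,3,4,5,7,8,9}; col 8 has {1,3,4,5,7,8}; box has {1,2,3,4,7,8} → only 6 remains.
r8c6 = 4: row 8 has {6,8,9}; col 6 has {1,2,3,5,6,7,8,9}; box has {5,6,7,8,9} → only 4 remains.
r9c2 = 1: row 9 has {2,5,6,7,8}; col 2 has {2,3,4,6,7,8,9}; box has {2,4,6,8,9} → only 1 remains.
r9c8 = 9: row 9 has {1,2,5,6,7,8}; col 8 has {1,3,4,5,6,7,8}; box has {1,6,8} → only 9 remains.
r1c1 = 1: row 1 has {3,4,5,7,8,9}; col 1 has {2,4,6,7,8,9}; box has {4,7,8,9} → only 1 remains.
r1c8 = 2: row 1 has {1,3,4,5,7,8,9}; col 8 has {1,3,4,5,6,7,8,9}; box has {4,5,8} → only 2 remains.
r1c9 = 6: row 1 has {1,2,3,4,5,7,8,9}; col 9 has {2,8}; box has {2,4,5,8} → only 6 remains.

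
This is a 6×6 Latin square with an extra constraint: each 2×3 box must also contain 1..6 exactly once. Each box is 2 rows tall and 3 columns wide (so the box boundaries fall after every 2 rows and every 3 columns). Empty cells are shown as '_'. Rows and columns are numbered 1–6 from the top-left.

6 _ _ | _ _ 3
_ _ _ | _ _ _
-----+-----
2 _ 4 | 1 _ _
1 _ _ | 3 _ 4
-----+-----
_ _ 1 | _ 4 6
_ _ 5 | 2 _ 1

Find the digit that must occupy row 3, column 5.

row 1, column 3 = 2 (sole candidate).
row 2, column 3 = 3 (sole candidate).
row 3, column 6 = 5 (sole candidate).
row 4, column 3 = 6 (sole candidate).
row 4, column 5 = 2 (sole candidate).
row 5, column 1 = 3 (sole candidate).
row 5, column 2 = 2 (sole candidate).
row 5, column 4 = 5 (sole candidate).
row 6, column 1 = 4 (sole candidate).
row 6, column 2 = 6 (sole candidate).
row 6, column 5 = 3 (sole candidate).
row 1, column 4 = 4 (sole candidate).
row 2, column 1 = 5 (sole candidate).
row 2, column 4 = 6 (sole candidate).
row 2, column 5 = 1 (sole candidate).
row 2, column 6 = 2 (sole candidate).
row 3, column 2 = 3 (sole candidate).
row 3, column 5 = 6: row 3 has {1,2,3,4,5}; col 5 has {1,2,3,4}; box has {1,2,3,4,5} → only 6 remains.

6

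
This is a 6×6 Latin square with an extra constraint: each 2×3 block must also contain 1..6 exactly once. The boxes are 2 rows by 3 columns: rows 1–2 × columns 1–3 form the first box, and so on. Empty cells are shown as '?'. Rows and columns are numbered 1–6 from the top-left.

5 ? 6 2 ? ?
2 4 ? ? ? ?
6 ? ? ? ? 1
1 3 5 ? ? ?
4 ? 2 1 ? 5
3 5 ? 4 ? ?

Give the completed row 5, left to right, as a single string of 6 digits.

r1c2 = 1: row 1 has {2,5,6}; col 2 has {3,4,5}; box has {2,4,5,6} → only 1 remains.
r2c3 = 3: row 2 has {2,4}; col 3 has {2,5,6}; box has {1,2,4,5,6} → only 3 remains.
r2c6 = 6: row 2 has {2,3,4}; col 6 has {1,5}; box has {2} → only 6 remains.
r3c2 = 2: row 3 has {1,6}; col 2 has {1,3,4,5}; box has {1,3,5,6} → only 2 remains.
r3c3 = 4: row 3 has {1,2,6}; col 3 has {2,3,5,6}; box has {1,2,3,5,6} → only 4 remains.
r4c4 = 6: row 4 has {1,3,5}; col 4 has {1,2,4}; box has {1} → only 6 remains.
r5c2 = 6: row 5 has {1,2,4,5}; col 2 has {1,2,3,4,5}; box has {2,3,4,5} → only 6 remains.
r5c5 = 3: row 5 has {1,2,4,5,6}; col 5 has {}; box has {1,4,5} → only 3 remains.

462135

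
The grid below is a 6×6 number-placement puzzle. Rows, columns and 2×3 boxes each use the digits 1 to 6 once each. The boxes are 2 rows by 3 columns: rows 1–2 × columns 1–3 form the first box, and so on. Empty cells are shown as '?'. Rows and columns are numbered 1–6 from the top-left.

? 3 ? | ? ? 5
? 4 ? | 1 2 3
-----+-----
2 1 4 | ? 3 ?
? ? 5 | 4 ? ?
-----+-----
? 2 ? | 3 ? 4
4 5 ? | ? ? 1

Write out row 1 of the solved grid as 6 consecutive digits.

132645

R1C4 = 6: row 1 has {3,5}; col 4 has {1,3,4}; box has {1,2,3,5} → only 6 remains.
R1C5 = 4: row 1 has {3,5,6}; col 5 has {2,3}; box has {1,2,3,5,6} → only 4 remains.
R2C3 = 6: row 2 has {1,2,3,4}; col 3 has {4,5}; box has {3,4} → only 6 remains.
R3C4 = 5: row 3 has {1,2,3,4}; col 4 has {1,3,4,6}; box has {3,4} → only 5 remains.
R3C6 = 6: row 3 has {1,2,3,4,5}; col 6 has {1,3,4,5}; box has {3,4,5} → only 6 remains.
R4C2 = 6: row 4 has {4,5}; col 2 has {1,2,3,4,5}; box has {1,2,4,5} → only 6 remains.
R4C5 = 1: row 4 has {4,5,6}; col 5 has {2,3,4}; box has {3,4,5,6} → only 1 remains.
R4C6 = 2: row 4 has {1,4,5,6}; col 6 has {1,3,4,5,6}; box has {1,3,4,5,6} → only 2 remains.
R5C3 = 1: row 5 has {2,3,4}; col 3 has {4,5,6}; box has {2,4,5} → only 1 remains.
R6C3 = 3: row 6 has {1,4,5}; col 3 has {1,4,5,6}; box has {1,2,4,5} → only 3 remains.
R6C4 = 2: row 6 has {1,3,4,5}; col 4 has {1,3,4,5,6}; box has {1,3,4} → only 2 remains.
R6C5 = 6: row 6 has {1,2,3,4,5}; col 5 has {1,2,3,4}; box has {1,2,3,4} → only 6 remains.
R1C1 = 1: row 1 has {3,4,5,6}; col 1 has {2,4}; box has {3,4,6} → only 1 remains.
R1C3 = 2: row 1 has {1,3,4,5,6}; col 3 has {1,3,4,5,6}; box has {1,3,4,6} → only 2 remains.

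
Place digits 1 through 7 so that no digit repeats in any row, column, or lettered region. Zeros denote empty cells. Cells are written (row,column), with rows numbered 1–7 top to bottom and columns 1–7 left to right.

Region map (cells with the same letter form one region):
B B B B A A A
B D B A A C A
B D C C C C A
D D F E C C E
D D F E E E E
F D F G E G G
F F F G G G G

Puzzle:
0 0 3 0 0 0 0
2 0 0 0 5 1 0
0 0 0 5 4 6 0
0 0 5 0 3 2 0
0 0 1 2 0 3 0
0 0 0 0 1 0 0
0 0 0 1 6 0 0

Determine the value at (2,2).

(3,3) = 7 (sole candidate).
(5,5) = 7 (sole candidate).
(1,5) = 2 (sole candidate).
(3,1) = 1 (sole candidate).
(3,7) = 3 (sole candidate).
(3,2) = 2 (sole candidate).
(1,7) = 1 (hidden single in row 1).
(2,2) = 3: in row 2, 3 can only go here (every other open cell in that row sees a 3).

3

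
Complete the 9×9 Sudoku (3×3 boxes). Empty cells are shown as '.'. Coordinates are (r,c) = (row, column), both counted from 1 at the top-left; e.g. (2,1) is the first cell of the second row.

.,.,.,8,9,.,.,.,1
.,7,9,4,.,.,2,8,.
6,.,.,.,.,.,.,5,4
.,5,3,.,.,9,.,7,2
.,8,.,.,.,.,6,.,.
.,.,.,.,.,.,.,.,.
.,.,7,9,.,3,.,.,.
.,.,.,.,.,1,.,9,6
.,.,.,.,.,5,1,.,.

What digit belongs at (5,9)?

(2,6) = 6: row 2 has {2,4,7,8,9}; col 6 has {1,3,5,9}; box has {4,8,9} → only 6 remains.
(2,9) = 3: row 2 has {2,4,6,7,8,9}; col 9 has {1,2,4,6}; box has {1,2,4,5,8} → only 3 remains.
(1,7) = 7: row 1 has {1,8,9}; col 7 has {1,2,6}; box has {1,2,3,4,5,8} → only 7 remains.
(1,8) = 6: row 1 has {1,7,8,9}; col 8 has {5,7,8,9}; box has {1,2,3,4,5,7,8} → only 6 remains.
(3,7) = 9: row 3 has {4,5,6}; col 7 has {1,2,6,7}; box has {1,2,3,4,5,6,7,8} → only 9 remains.
(1,6) = 2: row 1 has {1,6,7,8,9}; col 6 has {1,3,5,6,9}; box has {4,6,8,9} → only 2 remains.
(3,6) = 7: row 3 has {4,5,6,9}; col 6 has {1,2,3,5,6,9}; box has {2,4,6,8,9} → only 7 remains.
(5,6) = 4: row 5 has {6,8}; col 6 has {1,2,3,5,6,7,9}; box has {9} → only 4 remains.
(6,6) = 8: row 6 has {}; col 6 has {1,2,3,4,5,6,7,9}; box has {4,9} → only 8 remains.
(3,3) = 8: in row 3, 8 can only go here (every other open cell in that row sees an 8).
(3,2) = 2: in row 3, 2 can only go here (every other open cell in that row sees a 2).
(4,7) = 8: in row 4, 8 can only go here (every other open cell in that row sees an 8).
(4,1) = 4: in row 4, 4 can only go here (every other open cell in that row sees a 4).
(9,9) = 7: in column 9, 7 can only go here (every other open cell in that column sees a 7).
(7,9) = 8: in column 9, 8 can only go here (every other open cell in that column sees an 8).
(2,1) = 1: in box 1, 1 can only go here (every other open cell in that box sees a 1).
(2,5) = 5: row 2 has {1,2,3,4,6,7,8,9}; col 5 has {9}; box has {2,4,6,7,8,9} → only 5 remains.
(7,2) = 1: in row 7, 1 can only go here (every other open cell in that row sees a 1).
(7,5) = 6: in row 7, 6 can only go here (every other open cell in that row sees a 6).
(4,5) = 1: row 4 has {2,3,4,5,7,8,9}; col 5 has {5,6,9}; box has {4,8,9} → only 1 remains.
(9,4) = 2: row 9 has {1,5,7}; col 4 has {4,8,9}; box has {1,3,5,6,9} → only 2 remains.
(3,5) = 3: row 3 has {2,4,5,6,7,8,9}; col 5 has {1,5,6,9}; box has {2,4,5,6,7,8,9} → only 3 remains.
(4,4) = 6: row 4 has {1,2,3,4,5,7,8,9}; col 4 has {2,4,8,9}; box has {1,4,8,9} → only 6 remains.
(8,4) = 7: row 8 has {1,6,9}; col 4 has {2,4,6,8,9}; box has {1,2,3,5,6,9} → only 7 remains.
(3,4) = 1: row 3 has {2,3,4,5,6,7,8,9}; col 4 has {2,4,6,7,8,9}; box has {2,3,4,5,6,7,8,9} → only 1 remains.
(7,8) = 2: in column 8, 2 can only go here (every other open cell in that column sees a 2).
(7,1) = 5: row 7 has {1,2,3,6,7,8,9}; col 1 has {1,4,6}; box has {1,7} → only 5 remains.
(7,7) = 4: row 7 has {1,2,3,5,6,7,8,9}; col 7 has {1,2,6,7,8,9}; box has {1,2,6,7,8,9} → only 4 remains.
(9,8) = 3: row 9 has {1,2,5,7}; col 8 has {2,5,6,7,8,9}; box has {1,2,4,6,7,8,9} → only 3 remains.
(1,1) = 3: row 1 has {1,2,6,7,8,9}; col 1 has {1,4,5,6}; box has {1,2,6,7,8,9} → only 3 remains.
(1,2) = 4: row 1 has {1,2,3,6,7,8,9}; col 2 has {1,2,5,7,8}; box has {1,2,3,6,7,8,9} → only 4 remains.
(1,3) = 5: row 1 has {1,2,3,4,6,7,8,9}; col 3 has {3,7,8,9}; box has {1,2,3,4,6,7,8,9} → only 5 remains.
(5,8) = 1: row 5 has {4,6,8}; col 8 has {2,3,5,6,7,8,9}; box has {2,6,7,8} → only 1 remains.
(6,8) = 4: row 6 has {8}; col 8 has {1,2,3,5,6,7,8,9}; box has {1,2,6,7,8} → only 4 remains.
(8,2) = 3: row 8 has {1,6,7,9}; col 2 has {1,2,4,5,7,8}; box has {1,5,7} → only 3 remains.
(8,7) = 5: row 8 has {1,3,6,7,9}; col 7 has {1,2,4,6,7,8,9}; box has {1,2,3,4,6,7,8,9} → only 5 remains.
(5,3) = 2: row 5 has {1,4,6,8}; col 3 has {3,5,7,8,9}; box has {3,4,5,8} → only 2 remains.
(5,5) = 7: row 5 has {1,2,4,6,8}; col 5 has {1,3,5,6,9}; box has {1,4,6,8,9} → only 7 remains.
(6,5) = 2: row 6 has {4,8}; col 5 has {1,3,5,6,7,9}; box has {1,4,6,7,8,9} → only 2 remains.
(6,7) = 3: row 6 has {2,4,8}; col 7 has {1,2,4,5,6,7,8,9}; box has {1,2,4,6,7,8} → only 3 remains.
(8,3) = 4: row 8 has {1,3,5,6,7,9}; col 3 has {2,3,5,7,8,9}; box has {1,3,5,7} → only 4 remains.
(8,5) = 8: row 8 has {1,3,4,5,6,7,9}; col 5 has {1,2,3,5,6,7,9}; box has {1,2,3,5,6,7,9} → only 8 remains.
(9,3) = 6: row 9 has {1,2,3,5,7}; col 3 has {2,3,4,5,7,8,9}; box has {1,3,4,5,7} → only 6 remains.
(9,5) = 4: row 9 has {1,2,3,5,6,7}; col 5 has {1,2,3,5,6,7,8,9}; box has {1,2,3,5,6,7,8,9} → only 4 remains.
(5,1) = 9: row 5 has {1,2,4,6,7,8}; col 1 has {1,3,4,5,6}; box has {2,3,4,5,8} → only 9 remains.
(5,9) = 5: row 5 has {1,2,4,6,7,8,9}; col 9 has {1,2,3,4,6,7,8}; box has {1,2,3,4,6,7,8} → only 5 remains.

5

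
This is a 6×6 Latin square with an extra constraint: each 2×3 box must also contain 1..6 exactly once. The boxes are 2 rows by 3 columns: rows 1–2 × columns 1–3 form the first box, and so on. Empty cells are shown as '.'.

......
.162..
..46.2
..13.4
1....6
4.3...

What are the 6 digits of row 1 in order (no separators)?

r4c5 = 5 (sole candidate).
r3c5 = 1 (sole candidate).
r6c5 = 2 (sole candidate).
r1c5 = 6: in row 1, 6 can only go here (every other open cell in that row sees a 6).
r2c5 = 4 (hidden single in row 2).
r5c5 = 3 (sole candidate).
r1c2 = 4: in row 1, 4 can only go here (every other open cell in that row sees a 4).
r5c4 = 4 (hidden single in row 5).
r6c2 = 6 (hidden single in row 6).
r4c2 = 2 (sole candidate).
r5c2 = 5 (sole candidate).
r5c3 = 2 (sole candidate).
r1c3 = 5: row 1 has {4,6}; col 3 has {1,2,3,4,6}; box has {1,4,6} → only 5 remains.
r1c4 = 1: row 1 has {4,5,6}; col 4 has {2,3,4,6}; box has {2,4,6} → only 1 remains.
r1c6 = 3: row 1 has {1,4,5,6}; col 6 has {2,4,6}; box has {1,2,4,6} → only 3 remains.
r2c1 = 3 (sole candidate).
r2c6 = 5 (sole candidate).
r3c1 = 5 (sole candidate).
r3c2 = 3 (sole candidate).
r4c1 = 6 (sole candidate).
r6c4 = 5 (sole candidate).
r6c6 = 1 (sole candidate).
r1c1 = 2: row 1 has {1,3,4,5,6}; col 1 has {1,3,4,5,6}; box has {1,3,4,5,6} → only 2 remains.

245163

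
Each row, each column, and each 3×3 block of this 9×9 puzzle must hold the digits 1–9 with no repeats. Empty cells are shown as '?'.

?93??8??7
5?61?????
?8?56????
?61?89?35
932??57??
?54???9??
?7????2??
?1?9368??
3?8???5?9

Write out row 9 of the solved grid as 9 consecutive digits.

r3c3 = 7: row 3 has {5,6,8}; col 3 has {1,2,3,4,6,8}; box has {3,5,6,8,9} → only 7 remains.
r4c1 = 7: row 4 has {1,3,5,6,8,9}; col 1 has {3,5,9}; box has {1,2,3,4,5,6,9} → only 7 remains.
r4c7 = 4: row 4 has {1,3,5,6,7,8,9}; col 7 has {2,5,7,8,9}; box has {3,5,7,9} → only 4 remains.
r6c1 = 8: row 6 has {4,5,9}; col 1 has {3,5,7,9}; box has {1,2,3,4,5,6,7,9} → only 8 remains.
r8c3 = 5: row 8 has {1,3,6,8,9}; col 3 has {1,2,3,4,6,7,8}; box has {1,3,7,8} → only 5 remains.
r8c9 = 4: row 8 has {1,3,5,6,8,9}; col 9 has {5,7,9}; box has {2,5,8,9} → only 4 remains.
r2c7 = 3: row 2 has {1,5,6}; col 7 has {2,4,5,7,8,9}; box has {7} → only 3 remains.
r3c7 = 1: row 3 has {5,6,7,8}; col 7 has {2,3,4,5,7,8,9}; box has {3,7} → only 1 remains.
r3c9 = 2: row 3 has {1,5,6,7,8}; col 9 has {4,5,7,9}; box has {1,3,7} → only 2 remains.
r4c4 = 2: row 4 has {1,3,4,5,6,7,8,9}; col 4 has {1,5,9}; box has {5,8,9} → only 2 remains.
r7c3 = 9: row 7 has {2,7}; col 3 has {1,2,3,4,5,6,7,8}; box has {1,3,5,7,8} → only 9 remains.
r8c1 = 2: row 8 has {1,3,4,5,6,8,9}; col 1 has {3,5,7,8,9}; box has {1,3,5,7,8,9} → only 2 remains.
r8c8 = 7: row 8 has {1,2,3,4,5,6,8,9}; col 8 has {3}; box has {2,4,5,8,9} → only 7 remains.
r9c2 = 4: row 9 has {3,5,8,9}; col 2 has {1,3,5,6,7,8,9}; box has {1,2,3,5,7,8,9} → only 4 remains.
r9c4 = 7: row 9 has {3,4,5,8,9}; col 4 has {1,2,5,9}; box has {3,6,9} → only 7 remains.
r1c4 = 4: row 1 has {3,7,8,9}; col 4 has {1,2,5,7,9}; box has {1,5,6,8} → only 4 remains.
r1c5 = 2: row 1 has {3,4,7,8,9}; col 5 has {3,6,8}; box has {1,4,5,6,8} → only 2 remains.
r1c7 = 6: row 1 has {2,3,4,7,8,9}; col 7 has {1,2,3,4,5,7,8,9}; box has {1,2,3,7} → only 6 remains.
r1c8 = 5: row 1 has {2,3,4,6,7,8,9}; col 8 has {3,7}; box has {1,2,3,6,7} → only 5 remains.
r2c2 = 2: row 2 has {1,3,5,6}; col 2 has {1,3,4,5,6,7,8,9}; box has {3,5,6,7,8,9} → only 2 remains.
r2c6 = 7: row 2 has {1,2,3,5,6}; col 6 has {5,6,8,9}; box has {1,2,4,5,6,8} → only 7 remains.
r2c9 = 8: row 2 has {1,2,3,5,6,7}; col 9 has {2,4,5,7,9}; box has {1,2,3,5,6,7} → only 8 remains.
r3c1 = 4: row 3 has {1,2,5,6,7,8}; col 1 has {2,3,5,7,8,9}; box has {2,3,5,6,7,8,9} → only 4 remains.
r3c6 = 3: row 3 has {1,2,4,5,6,7,8}; col 6 has {5,6,7,8,9}; box has {1,2,4,5,6,7,8} → only 3 remains.
r3c8 = 9: row 3 has {1,2,3,4,5,6,7,8}; col 8 has {3,5,7}; box has {1,2,3,5,6,7,8} → only 9 remains.
r5c4 = 6: row 5 has {2,3,5,7,9}; col 4 has {1,2,4,5,7,9}; box has {2,5,8,9} → only 6 remains.
r5c9 = 1: row 5 has {2,3,5,6,7,9}; col 9 has {2,4,5,7,8,9}; box has {3,4,5,7,9} → only 1 remains.
r6c4 = 3: row 6 has {4,5,8,9}; col 4 has {1,2,4,5,6,7,9}; box has {2,5,6,8,9} → only 3 remains.
r6c6 = 1: row 6 has {3,4,5,8,9}; col 6 has {3,5,6,7,8,9}; box has {2,3,5,6,8,9} → only 1 remains.
r6c9 = 6: row 6 has {1,3,4,5,8,9}; col 9 has {1,2,4,5,7,8,9}; box has {1,3,4,5,7,9} → only 6 remains.
r7c1 = 6: row 7 has {2,7,9}; col 1 has {2,3,4,5,7,8,9}; box has {1,2,3,4,5,7,8,9} → only 6 remains.
r7c4 = 8: row 7 has {2,6,7,9}; col 4 has {1,2,3,4,5,6,7,9}; box has {3,6,7,9} → only 8 remains.
r7c6 = 4: row 7 has {2,6,7,8,9}; col 6 has {1,3,5,6,7,8,9}; box has {3,6,7,8,9} → only 4 remains.
r7c8 = 1: row 7 has {2,4,6,7,8,9}; col 8 has {3,5,7,9}; box has {2,4,5,7,8,9} → only 1 remains.
r7c9 = 3: row 7 has {1,2,4,6,7,8,9}; col 9 has {1,2,4,5,6,7,8,9}; box has {1,2,4,5,7,8,9} → only 3 remains.
r9c5 = 1: row 9 has {3,4,5,7,8,9}; col 5 has {2,3,6,8}; box has {3,4,6,7,8,9} → only 1 remains.
r9c6 = 2: row 9 has {1,3,4,5,7,8,9}; col 6 has {1,3,4,5,6,7,8,9}; box has {1,3,4,6,7,8,9} → only 2 remains.
r9c8 = 6: row 9 has {1,2,3,4,5,7,8,9}; col 8 has {1,3,5,7,9}; box has {1,2,3,4,5,7,8,9} → only 6 remains.

348712569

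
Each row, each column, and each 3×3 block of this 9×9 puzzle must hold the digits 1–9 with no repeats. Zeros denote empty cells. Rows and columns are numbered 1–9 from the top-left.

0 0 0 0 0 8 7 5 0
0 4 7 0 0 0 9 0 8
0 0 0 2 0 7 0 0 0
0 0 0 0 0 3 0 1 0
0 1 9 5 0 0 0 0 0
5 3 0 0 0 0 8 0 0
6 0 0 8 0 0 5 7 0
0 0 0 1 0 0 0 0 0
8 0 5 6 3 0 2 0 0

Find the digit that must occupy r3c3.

8

r2c4 = 3: row 2 has {4,7,8,9}; col 4 has {1,2,5,6,8}; box has {2,7,8} → only 3 remains.
r4c9 = 5: in row 4, 5 can only go here (every other open cell in that row sees a 5).
r5c5 = 8: in row 5, 8 can only go here (every other open cell in that row sees an 8).
r8c8 = 8: in row 8, 8 can only go here (every other open cell in that row sees an 8).
r9c9 = 1: in row 9, 1 can only go here (every other open cell in that row sees a 1).
r9c2 = 7: in row 9, 7 can only go here (every other open cell in that row sees a 7).
r7c3 = 1: in row 7, 1 can only go here (every other open cell in that row sees a 1).
r7c9 = 3: in row 7, 3 can only go here (every other open cell in that row sees a 3).
r8c5 = 7: in row 8, 7 can only go here (every other open cell in that row sees a 7).
r8c6 = 5: in row 8, 5 can only go here (every other open cell in that row sees a 5).
r2c5 = 5: in row 2, 5 can only go here (every other open cell in that row sees a 5).
r3c2 = 5: in row 3, 5 can only go here (every other open cell in that row sees a 5).
r3c3 = 8: in row 3, 8 can only go here (every other open cell in that row sees an 8).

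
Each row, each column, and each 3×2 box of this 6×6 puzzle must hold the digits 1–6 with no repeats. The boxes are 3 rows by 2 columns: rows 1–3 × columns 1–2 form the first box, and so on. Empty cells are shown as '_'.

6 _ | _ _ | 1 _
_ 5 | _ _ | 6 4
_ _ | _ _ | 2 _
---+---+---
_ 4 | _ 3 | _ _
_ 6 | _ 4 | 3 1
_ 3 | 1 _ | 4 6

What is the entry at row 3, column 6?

row 1, column 2 = 2 (sole candidate).
row 1, column 4 = 5 (sole candidate).
row 1, column 6 = 3 (sole candidate).
row 3, column 2 = 1 (sole candidate).
row 3, column 4 = 6 (sole candidate).
row 3, column 6 = 5: row 3 has {1,2,6}; col 6 has {1,3,4,6}; box has {1,2,3,4,6} → only 5 remains.

5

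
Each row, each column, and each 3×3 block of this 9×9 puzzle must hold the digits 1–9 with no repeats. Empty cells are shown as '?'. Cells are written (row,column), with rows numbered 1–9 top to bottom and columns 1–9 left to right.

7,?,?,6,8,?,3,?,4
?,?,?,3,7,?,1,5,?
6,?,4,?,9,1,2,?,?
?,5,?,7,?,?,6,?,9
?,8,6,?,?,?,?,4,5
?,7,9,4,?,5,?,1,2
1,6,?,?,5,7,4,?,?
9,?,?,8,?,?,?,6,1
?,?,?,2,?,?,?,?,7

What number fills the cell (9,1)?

5

(1,6) = 2 (sole candidate).
(1,8) = 9 (sole candidate).
(2,6) = 4 (sole candidate).
(3,2) = 3 (sole candidate).
(3,4) = 5 (sole candidate).
(3,9) = 8 (sole candidate).
(5,7) = 7 (sole candidate).
(6,1) = 3 (sole candidate).
(6,5) = 6 (sole candidate).
(6,7) = 8 (sole candidate).
(7,4) = 9 (sole candidate).
(7,9) = 3 (sole candidate).
(8,6) = 3 (sole candidate).
(8,7) = 5 (sole candidate).
(9,2) = 4 (sole candidate).
(9,5) = 1 (sole candidate).
(9,6) = 6 (sole candidate).
(9,7) = 9 (sole candidate).
(9,8) = 8 (sole candidate).
(1,2) = 1 (sole candidate).
(1,3) = 5 (sole candidate).
(2,9) = 6 (sole candidate).
(3,8) = 7 (sole candidate).
(4,6) = 8 (sole candidate).
(4,8) = 3 (sole candidate).
(5,1) = 2 (sole candidate).
(5,4) = 1 (sole candidate).
(5,5) = 3 (sole candidate).
(5,6) = 9 (sole candidate).
(7,8) = 2 (sole candidate).
(8,2) = 2 (sole candidate).
(8,3) = 7 (sole candidate).
(8,5) = 4 (sole candidate).
(9,1) = 5: row 9 has {1,2,4,6,7,8,9}; col 1 has {1,2,3,6,7,9}; box has {1,2,4,6,7,9} → only 5 remains.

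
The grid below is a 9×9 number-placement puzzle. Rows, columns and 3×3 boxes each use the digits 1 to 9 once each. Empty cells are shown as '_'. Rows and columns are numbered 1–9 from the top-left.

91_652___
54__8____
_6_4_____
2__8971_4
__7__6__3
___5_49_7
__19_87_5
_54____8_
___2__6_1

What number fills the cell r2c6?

9

r1c9 = 8: row 1 has {1,2,5,6,9}; col 9 has {1,3,4,5,7}; box has {} → only 8 remains.
r4c2 = 3: row 4 has {1,2,4,7,8,9}; col 2 has {1,4,5,6}; box has {2,7} → only 3 remains.
r5c4 = 1: row 5 has {3,6,7}; col 4 has {2,4,5,6,8,9}; box has {4,5,6,7,8,9} → only 1 remains.
r5c5 = 2: row 5 has {1,3,6,7}; col 5 has {5,8,9}; box has {1,4,5,6,7,8,9} → only 2 remains.
r5c8 = 5: row 5 has {1,2,3,6,7}; col 8 has {8}; box has {1,3,4,7,9} → only 5 remains.
r6c2 = 8: row 6 has {4,5,7,9}; col 2 has {1,3,4,5,6}; box has {2,3,7} → only 8 remains.
r6c3 = 6: row 6 has {4,5,7,8,9}; col 3 has {1,4,7}; box has {2,3,7,8} → only 6 remains.
r6c5 = 3: row 6 has {4,5,6,7,8,9}; col 5 has {2,5,8,9}; box has {1,2,4,5,6,7,8,9} → only 3 remains.
r6c8 = 2: row 6 has {3,4,5,6,7,8,9}; col 8 has {5,8}; box has {1,3,4,5,7,9} → only 2 remains.
r7c2 = 2: row 7 has {1,5,7,8,9}; col 2 has {1,3,4,5,6,8}; box has {1,4,5} → only 2 remains.
r1c3 = 3: row 1 has {1,2,5,6,8,9}; col 3 has {1,4,6,7}; box has {1,4,5,6,9} → only 3 remains.
r1c7 = 4: row 1 has {1,2,3,5,6,8,9}; col 7 has {1,6,7,9}; box has {8} → only 4 remains.
r1c8 = 7: row 1 has {1,2,3,4,5,6,8,9}; col 8 has {2,5,8}; box has {4,8} → only 7 remains.
r2c3 = 2: row 2 has {4,5,8}; col 3 has {1,3,4,6,7}; box has {1,3,4,5,6,9} → only 2 remains.
r2c7 = 3: row 2 has {2,4,5,8}; col 7 has {1,4,6,7,9}; box has {4,7,8} → only 3 remains.
r3c3 = 8: row 3 has {4,6}; col 3 has {1,2,3,4,6,7}; box has {1,2,3,4,5,6,9} → only 8 remains.
r4c3 = 5: row 4 has {1,2,3,4,7,8,9}; col 3 has {1,2,3,4,6,7,8}; box has {2,3,6,7,8} → only 5 remains.
r4c8 = 6: row 4 has {1,2,3,4,5,7,8,9}; col 8 has {2,5,7,8}; box has {1,2,3,4,5,7,9} → only 6 remains.
r5c1 = 4: row 5 has {1,2,3,5,6,7}; col 1 has {2,5,9}; box has {2,3,5,6,7,8} → only 4 remains.
r5c2 = 9: row 5 has {1,2,3,4,5,6,7}; col 2 has {1,2,3,4,5,6,8}; box has {2,3,4,5,6,7,8} → only 9 remains.
r5c7 = 8: row 5 has {1,2,3,4,5,6,7,9}; col 7 has {1,3,4,6,7,9}; box has {1,2,3,4,5,6,7,9} → only 8 remains.
r6c1 = 1: row 6 has {2,3,4,5,6,7,8,9}; col 1 has {2,4,5,9}; box has {2,3,4,5,6,7,8,9} → only 1 remains.
r8c7 = 2: row 8 has {4,5,8}; col 7 has {1,3,4,6,7,8,9}; box has {1,5,6,7,8} → only 2 remains.
r8c9 = 9: row 8 has {2,4,5,8}; col 9 has {1,3,4,5,7,8}; box has {1,2,5,6,7,8} → only 9 remains.
r9c2 = 7: row 9 has {1,2,6}; col 2 has {1,2,3,4,5,6,8,9}; box has {1,2,4,5} → only 7 remains.
r9c3 = 9: row 9 has {1,2,6,7}; col 3 has {1,2,3,4,5,6,7,8}; box has {1,2,4,5,7} → only 9 remains.
r9c5 = 4: row 9 has {1,2,6,7,9}; col 5 has {2,3,5,8,9}; box has {2,8,9} → only 4 remains.
r9c8 = 3: row 9 has {1,2,4,6,7,9}; col 8 has {2,5,6,7,8}; box has {1,2,5,6,7,8,9} → only 3 remains.
r2c4 = 7: row 2 has {2,3,4,5,8}; col 4 has {1,2,4,5,6,8,9}; box has {2,4,5,6,8} → only 7 remains.
r2c9 = 6: row 2 has {2,3,4,5,7,8}; col 9 has {1,3,4,5,7,8,9}; box has {3,4,7,8} → only 6 remains.
r3c1 = 7: row 3 has {4,6,8}; col 1 has {1,2,4,5,9}; box has {1,2,3,4,5,6,8,9} → only 7 remains.
r3c5 = 1: row 3 has {4,6,7,8}; col 5 has {2,3,4,5,8,9}; box has {2,4,5,6,7,8} → only 1 remains.
r3c7 = 5: row 3 has {1,4,6,7,8}; col 7 has {1,2,3,4,6,7,8,9}; box has {3,4,6,7,8} → only 5 remains.
r3c8 = 9: row 3 has {1,4,5,6,7,8}; col 8 has {2,3,5,6,7,8}; box has {3,4,5,6,7,8} → only 9 remains.
r3c9 = 2: row 3 has {1,4,5,6,7,8,9}; col 9 has {1,3,4,5,6,7,8,9}; box has {3,4,5,6,7,8,9} → only 2 remains.
r7c5 = 6: row 7 has {1,2,5,7,8,9}; col 5 has {1,2,3,4,5,8,9}; box has {2,4,8,9} → only 6 remains.
r7c8 = 4: row 7 has {1,2,5,6,7,8,9}; col 8 has {2,3,5,6,7,8,9}; box has {1,2,3,5,6,7,8,9} → only 4 remains.
r8c4 = 3: row 8 has {2,4,5,8,9}; col 4 has {1,2,4,5,6,7,8,9}; box has {2,4,6,8,9} → only 3 remains.
r8c5 = 7: row 8 has {2,3,4,5,8,9}; col 5 has {1,2,3,4,5,6,8,9}; box has {2,3,4,6,8,9} → only 7 remains.
r8c6 = 1: row 8 has {2,3,4,5,7,8,9}; col 6 has {2,4,6,7,8}; box has {2,3,4,6,7,8,9} → only 1 remains.
r9c1 = 8: row 9 has {1,2,3,4,6,7,9}; col 1 has {1,2,4,5,7,9}; box has {1,2,4,5,7,9} → only 8 remains.
r9c6 = 5: row 9 has {1,2,3,4,6,7,8,9}; col 6 has {1,2,4,6,7,8}; box has {1,2,3,4,6,7,8,9} → only 5 remains.
r2c6 = 9: row 2 has {2,3,4,5,6,7,8}; col 6 has {1,2,4,5,6,7,8}; box has {1,2,4,5,6,7,8} → only 9 remains.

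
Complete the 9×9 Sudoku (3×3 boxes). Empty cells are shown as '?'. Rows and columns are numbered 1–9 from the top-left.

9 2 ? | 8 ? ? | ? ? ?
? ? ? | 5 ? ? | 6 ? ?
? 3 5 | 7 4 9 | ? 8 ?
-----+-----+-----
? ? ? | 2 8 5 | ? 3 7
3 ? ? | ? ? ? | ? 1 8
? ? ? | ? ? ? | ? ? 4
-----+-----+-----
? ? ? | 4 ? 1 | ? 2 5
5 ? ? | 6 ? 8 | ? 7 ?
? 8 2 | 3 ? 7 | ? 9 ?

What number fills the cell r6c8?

6

r2c8 = 4: row 2 has {5,6}; col 8 has {1,2,3,7,8,9}; box has {6,8} → only 4 remains.
r4c7 = 9: row 4 has {2,3,5,7,8}; col 7 has {6}; box has {1,3,4,7,8} → only 9 remains.
r5c4 = 9: row 5 has {1,3,8}; col 4 has {2,3,4,5,6,7,8}; box has {2,5,8} → only 9 remains.
r6c4 = 1: row 6 has {4}; col 4 has {2,3,4,5,6,7,8,9}; box has {2,5,8,9} → only 1 remains.
r7c5 = 9: row 7 has {1,2,4,5}; col 5 has {4,8}; box has {1,3,4,6,7,8} → only 9 remains.
r8c5 = 2: row 8 has {5,6,7,8}; col 5 has {4,8,9}; box has {1,3,4,6,7,8,9} → only 2 remains.
r9c5 = 5: row 9 has {2,3,7,8,9}; col 5 has {2,4,8,9}; box has {1,2,3,4,6,7,8,9} → only 5 remains.
r1c8 = 5: row 1 has {2,8,9}; col 8 has {1,2,3,4,7,8,9}; box has {4,6,8} → only 5 remains.
r6c8 = 6: row 6 has {1,4}; col 8 has {1,2,3,4,5,7,8,9}; box has {1,3,4,7,8,9} → only 6 remains.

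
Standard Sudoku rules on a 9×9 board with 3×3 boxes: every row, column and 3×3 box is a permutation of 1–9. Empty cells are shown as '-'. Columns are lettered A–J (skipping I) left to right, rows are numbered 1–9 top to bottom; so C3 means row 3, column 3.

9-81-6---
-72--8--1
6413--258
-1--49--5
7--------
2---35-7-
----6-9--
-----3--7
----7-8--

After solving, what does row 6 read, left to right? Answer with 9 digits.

294835176

E3 = 9: row 3 has {1,2,3,4,5,6,8}; col 5 has {3,4,6,7}; box has {1,3,6,8} → only 9 remains.
F3 = 7: row 3 has {1,2,3,4,5,6,8,9}; col 6 has {3,5,6,8,9}; box has {1,3,6,8,9} → only 7 remains.
E2 = 5: row 2 has {1,2,7,8}; col 5 has {3,4,6,7,9}; box has {1,3,6,7,8,9} → only 5 remains.
E1 = 2: row 1 has {1,6,8,9}; col 5 has {3,4,5,6,7,9}; box has {1,3,5,6,7,8,9} → only 2 remains.
A2 = 3: row 2 has {1,2,5,7,8}; col 1 has {2,6,7,9}; box has {1,2,4,6,7,8,9} → only 3 remains.
D2 = 4: row 2 has {1,2,3,5,7,8}; col 4 has {1,3}; box has {1,2,3,5,6,7,8,9} → only 4 remains.
G2 = 6: row 2 has {1,2,3,4,5,7,8}; col 7 has {2,8,9}; box has {1,2,5,8} → only 6 remains.
H2 = 9: row 2 has {1,2,3,4,5,6,7,8}; col 8 has {5,7}; box has {1,2,5,6,8} → only 9 remains.
A4 = 8: row 4 has {1,4,5,9}; col 1 has {2,3,6,7,9}; box has {1,2,7} → only 8 remains.
G4 = 3: row 4 has {1,4,5,8,9}; col 7 has {2,6,8,9}; box has {5,7} → only 3 remains.
B1 = 5: row 1 has {1,2,6,8,9}; col 2 has {1,4,7}; box has {1,2,3,4,6,7,8,9} → only 5 remains.
C4 = 6: row 4 has {1,3,4,5,8,9}; col 3 has {1,2,8}; box has {1,2,7,8} → only 6 remains.
H4 = 2: row 4 has {1,3,4,5,6,8,9}; col 8 has {5,7,9}; box has {3,5,7} → only 2 remains.
B6 = 9: row 6 has {2,3,5,7}; col 2 has {1,4,5,7}; box has {1,2,6,7,8} → only 9 remains.
C6 = 4: row 6 has {2,3,5,7,9}; col 3 has {1,2,6,8}; box has {1,2,6,7,8,9} → only 4 remains.
G6 = 1: row 6 has {2,3,4,5,7,9}; col 7 has {2,3,6,8,9}; box has {2,3,5,7} → only 1 remains.
J6 = 6: row 6 has {1,2,3,4,5,7,9}; col 9 has {1,5,7,8}; box has {1,2,3,5,7} → only 6 remains.
D4 = 7: row 4 has {1,2,3,4,5,6,8,9}; col 4 has {1,3,4}; box has {3,4,5,9} → only 7 remains.
B5 = 3: row 5 has {7}; col 2 has {1,4,5,7,9}; box has {1,2,4,6,7,8,9} → only 3 remains.
C5 = 5: row 5 has {3,7}; col 3 has {1,2,4,6,8}; box has {1,2,3,4,6,7,8,9} → only 5 remains.
G5 = 4: row 5 has {3,5,7}; col 7 has {1,2,3,6,8,9}; box has {1,2,3,5,6,7} → only 4 remains.
H5 = 8: row 5 has {3,4,5,7}; col 8 has {2,5,7,9}; box has {1,2,3,4,5,6,7} → only 8 remains.
J5 = 9: row 5 has {3,4,5,7,8}; col 9 has {1,5,6,7,8}; box has {1,2,3,4,5,6,7,8} → only 9 remains.
D6 = 8: row 6 has {1,2,3,4,5,6,7,9}; col 4 has {1,3,4,7}; box has {3,4,5,7,9} → only 8 remains.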